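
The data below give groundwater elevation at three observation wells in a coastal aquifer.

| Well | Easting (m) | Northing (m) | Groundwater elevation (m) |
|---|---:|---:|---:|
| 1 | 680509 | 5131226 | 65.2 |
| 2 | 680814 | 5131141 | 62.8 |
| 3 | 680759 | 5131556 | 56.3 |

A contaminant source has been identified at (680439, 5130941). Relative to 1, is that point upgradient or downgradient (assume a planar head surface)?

upgradient

Differences from 1: to 2 (Δx, Δy, Δh) = (305, -85, -2.4); to 3 = (250, 330, -8.9).
Determinant of the coordinate differences = 305·330 − 250·(-85) = 121900.
∂h/∂x = [(-2.4)·330 − (-8.9)·(-85)] / 121900 = -0.01270
∂h/∂y = [305·(-8.9) − 250·(-2.4)] / 121900 = -0.01735
Head at (680439, 5130941) = 65.2 + (-0.01270)·(-70) + (-0.01735)·(-285) = 71.03 m.
That is higher than the 65.2 m at 1, so the point is upgradient.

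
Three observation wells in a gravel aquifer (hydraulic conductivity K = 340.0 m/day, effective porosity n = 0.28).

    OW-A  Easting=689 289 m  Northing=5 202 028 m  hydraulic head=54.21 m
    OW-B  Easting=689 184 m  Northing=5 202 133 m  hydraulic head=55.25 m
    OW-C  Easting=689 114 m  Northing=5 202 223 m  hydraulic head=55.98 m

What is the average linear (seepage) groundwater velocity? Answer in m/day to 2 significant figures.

Taking OW-A as reference: OW-B−OW-A = (-105, 105, +1.04); OW-C−OW-A = (-175, 195, +1.77).
Determinant of the coordinate differences = (-105)·195 − (-175)·105 = -2100.
∂h/∂x = [(+1.04)·195 − (+1.77)·105] / -2100 = -0.008071
∂h/∂y = [(-105)·(+1.77) − (-175)·(+1.04)] / -2100 = +0.001833
|∇h| = √(-0.008071² + 0.001833²) = 0.008277
Seepage velocity v = K·i/n = 340.0 × 0.008277 / 0.28 = 10.05 m/day.

10 m/day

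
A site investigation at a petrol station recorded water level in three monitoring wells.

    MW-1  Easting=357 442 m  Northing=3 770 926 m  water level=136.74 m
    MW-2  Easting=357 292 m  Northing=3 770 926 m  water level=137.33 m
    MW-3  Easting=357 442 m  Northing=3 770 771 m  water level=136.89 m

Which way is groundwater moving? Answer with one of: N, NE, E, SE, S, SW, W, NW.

∂h/∂x = (137.33 − 136.74) / (357292 − 357442) = -0.003933
∂h/∂y = (136.89 − 136.74) / (3770771 − 3770926) = -0.0009677
Flow = −∇h = (+0.003933 east, +0.0009677 north), which points east.

E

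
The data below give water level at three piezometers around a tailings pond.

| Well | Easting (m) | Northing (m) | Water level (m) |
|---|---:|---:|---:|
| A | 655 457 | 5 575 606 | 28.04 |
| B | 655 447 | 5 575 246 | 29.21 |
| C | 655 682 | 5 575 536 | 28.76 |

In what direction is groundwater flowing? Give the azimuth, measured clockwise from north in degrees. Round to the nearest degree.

327°

With h = a·x + b·y + c and A as origin, the differences give:
  (-10)·a + (-360)·b = +1.17
  225·a + (-70)·b = +0.72
Eliminate b (×(-70) and ×(-360), subtract): 81700·a = 177.300 → a = ∂h/∂x = +0.002170
Back-substitute: b = ∂h/∂y = -0.003310.
Flow direction (−∇h) has components (-0.002170 E, +0.003310 N).
Azimuth = atan2(E, N) = atan2(-0.002170, +0.003310) = 326.8° ≈ 327°.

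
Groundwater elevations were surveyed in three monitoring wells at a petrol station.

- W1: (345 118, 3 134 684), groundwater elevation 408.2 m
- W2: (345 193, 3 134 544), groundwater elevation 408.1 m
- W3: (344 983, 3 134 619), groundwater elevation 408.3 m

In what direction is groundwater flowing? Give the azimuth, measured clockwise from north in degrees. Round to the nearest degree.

106°

Differences from W1: to W2 (Δx, Δy, Δh) = (75, -140, -0.1); to W3 = (-135, -65, +0.1).
Solve a·Δx + b·Δy = Δh: det = 75·(-65) − (-135)·(-140) = -23775.
∂h/∂x = [(-0.1)·(-65) − (+0.1)·(-140)] / -23775 = -0.0008623
∂h/∂y = [75·(+0.1) − (-135)·(-0.1)] / -23775 = +0.0002524
Flow direction (−∇h) has components (+0.0008623 E, -0.0002524 N).
Azimuth = atan2(E, N) = atan2(+0.0008623, -0.0002524) = 106.3° ≈ 106°.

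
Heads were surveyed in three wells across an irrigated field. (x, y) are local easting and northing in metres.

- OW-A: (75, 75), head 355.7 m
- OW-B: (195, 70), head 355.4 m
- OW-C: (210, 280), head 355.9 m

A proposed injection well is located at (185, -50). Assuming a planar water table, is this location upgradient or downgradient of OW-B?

With h = a·x + b·y + c and OW-A as origin, the differences give:
  120·a + (-5)·b = -0.3
  135·a + 205·b = +0.2
Eliminate b (×205 and ×(-5), subtract): 25275·a = -60.50 → a = ∂h/∂x = -0.002394
Back-substitute: b = ∂h/∂y = +0.002552.
Head at (185, -50) = 355.7 + (-0.002394)·(110) + (+0.002552)·(-125) = 355.12 m.
That is lower than the 355.4 m at OW-B, so the point is downgradient.

downgradient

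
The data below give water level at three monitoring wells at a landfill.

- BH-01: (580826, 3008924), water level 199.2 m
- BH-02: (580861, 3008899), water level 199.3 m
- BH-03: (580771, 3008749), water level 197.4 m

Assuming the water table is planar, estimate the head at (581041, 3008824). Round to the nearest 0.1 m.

200.2 m

Taking BH-01 as reference: BH-02−BH-01 = (35, -25, +0.1); BH-03−BH-01 = (-55, -175, -1.8).
Determinant of the coordinate differences = 35·(-175) − (-55)·(-25) = -7500.
∂h/∂x = [(+0.1)·(-175) − (-1.8)·(-25)] / -7500 = +0.008333
∂h/∂y = [35·(-1.8) − (-55)·(+0.1)] / -7500 = +0.007667
h(581041, 3008824) = 199.2 + (+0.008333)·(215) + (+0.007667)·(-100) = 199.2 +1.792 -0.767 = 200.225 m.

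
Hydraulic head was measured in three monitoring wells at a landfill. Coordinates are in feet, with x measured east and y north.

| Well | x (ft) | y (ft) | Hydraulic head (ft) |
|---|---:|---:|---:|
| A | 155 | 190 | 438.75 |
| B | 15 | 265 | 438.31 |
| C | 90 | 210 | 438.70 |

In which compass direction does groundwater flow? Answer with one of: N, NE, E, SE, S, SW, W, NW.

N

With h = a·x + b·y + c and A as origin, the differences give:
  (-140)·a + 75·b = -0.44
  (-65)·a + 20·b = -0.05
Eliminate b (×20 and ×75, subtract): 2075·a = -5.050 → a = ∂h/∂x = -0.002434
Back-substitute: b = ∂h/∂y = -0.01041.
Flow = −∇h = (+0.002434 east, +0.01041 north), which points north.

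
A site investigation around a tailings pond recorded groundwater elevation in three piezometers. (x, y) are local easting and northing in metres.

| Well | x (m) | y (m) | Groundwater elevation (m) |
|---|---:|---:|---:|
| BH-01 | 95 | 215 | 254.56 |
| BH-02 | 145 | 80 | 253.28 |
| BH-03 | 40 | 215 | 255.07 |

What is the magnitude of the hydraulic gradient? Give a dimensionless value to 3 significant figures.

0.0111

Differences from BH-01: to BH-02 (Δx, Δy, Δh) = (50, -135, -1.28); to BH-03 = (-55, 0, +0.51).
Solve a·Δx + b·Δy = Δh: det = 50·0 − (-55)·(-135) = -7425.
∂h/∂x = [(-1.28)·0 − (+0.51)·(-135)] / -7425 = -0.009273
∂h/∂y = [50·(+0.51) − (-55)·(-1.28)] / -7425 = +0.006047
|∇h| = √(-0.009273² + 0.006047²) = 0.01107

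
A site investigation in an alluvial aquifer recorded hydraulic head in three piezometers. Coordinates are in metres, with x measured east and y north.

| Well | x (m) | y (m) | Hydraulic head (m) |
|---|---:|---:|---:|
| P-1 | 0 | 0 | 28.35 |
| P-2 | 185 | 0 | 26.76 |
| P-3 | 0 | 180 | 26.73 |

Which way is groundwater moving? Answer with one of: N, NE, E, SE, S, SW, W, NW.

∂h/∂x = (26.76 − 28.35) / (185 − 0) = -0.008595
∂h/∂y = (26.73 − 28.35) / (180 − 0) = -0.009000
Flow = −∇h = (+0.008595 east, +0.009000 north), which points northeast.

NE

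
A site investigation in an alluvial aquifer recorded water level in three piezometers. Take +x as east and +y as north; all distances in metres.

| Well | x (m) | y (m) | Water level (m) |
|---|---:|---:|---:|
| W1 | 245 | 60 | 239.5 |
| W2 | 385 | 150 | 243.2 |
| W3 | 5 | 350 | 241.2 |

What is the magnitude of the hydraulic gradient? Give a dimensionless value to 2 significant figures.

0.023

Differences from W1: to W2 (Δx, Δy, Δh) = (140, 90, +3.7); to W3 = (-240, 290, +1.7).
Solve a·Δx + b·Δy = Δh: det = 140·290 − (-240)·90 = 62200.
∂h/∂x = [(+3.7)·290 − (+1.7)·90] / 62200 = +0.01479
∂h/∂y = [140·(+1.7) − (-240)·(+3.7)] / 62200 = +0.01810
|∇h| = √(0.01479² + 0.01810²) = 0.02337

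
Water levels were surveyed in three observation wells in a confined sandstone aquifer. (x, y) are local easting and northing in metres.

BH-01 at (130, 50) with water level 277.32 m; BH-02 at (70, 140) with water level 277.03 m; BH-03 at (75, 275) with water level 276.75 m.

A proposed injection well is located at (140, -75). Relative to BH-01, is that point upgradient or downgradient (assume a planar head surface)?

upgradient

Taking BH-01 as reference: BH-02−BH-01 = (-60, 90, -0.29); BH-03−BH-01 = (-55, 225, -0.57).
Solve a·Δx + b·Δy = Δh: det = (-60)·225 − (-55)·90 = -8550.
∂h/∂x = [(-0.29)·225 − (-0.57)·90] / -8550 = +0.001632
∂h/∂y = [(-60)·(-0.57) − (-55)·(-0.29)] / -8550 = -0.002135
Head at (140, -75) = 277.32 + (+0.001632)·(10) + (-0.002135)·(-125) = 277.60 m.
That is higher than the 277.32 m at BH-01, so the point is upgradient.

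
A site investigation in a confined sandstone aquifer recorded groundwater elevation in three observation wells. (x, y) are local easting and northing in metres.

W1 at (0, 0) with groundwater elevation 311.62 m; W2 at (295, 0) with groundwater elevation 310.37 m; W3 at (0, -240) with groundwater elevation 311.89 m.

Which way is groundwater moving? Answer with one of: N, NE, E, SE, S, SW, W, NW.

∂h/∂x = (310.37 − 311.62) / (295 − 0) = -0.004237
∂h/∂y = (311.89 − 311.62) / (-240 − 0) = -0.001125
Flow = −∇h = (+0.004237 east, +0.001125 north), which points east.

E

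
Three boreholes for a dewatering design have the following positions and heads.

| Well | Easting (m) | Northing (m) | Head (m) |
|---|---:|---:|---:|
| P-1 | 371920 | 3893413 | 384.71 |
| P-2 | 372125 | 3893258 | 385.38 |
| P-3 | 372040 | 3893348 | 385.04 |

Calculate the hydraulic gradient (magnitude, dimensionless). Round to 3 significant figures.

Differences from P-1: to P-2 (Δx, Δy, Δh) = (205, -155, +0.67); to P-3 = (120, -65, +0.33).
Solve a·Δx + b·Δy = Δh: det = 205·(-65) − 120·(-155) = 5275.
∂h/∂x = [(+0.67)·(-65) − (+0.33)·(-155)] / 5275 = +0.001441
∂h/∂y = [205·(+0.33) − 120·(+0.67)] / 5275 = -0.002417
|∇h| = √(0.001441² + -0.002417²) = 0.002814

0.00281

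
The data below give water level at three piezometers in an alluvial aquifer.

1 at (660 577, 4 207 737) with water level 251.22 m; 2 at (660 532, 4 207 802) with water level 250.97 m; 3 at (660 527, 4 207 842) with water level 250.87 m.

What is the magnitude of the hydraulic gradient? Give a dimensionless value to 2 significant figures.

0.0032

With h = a·x + b·y + c and 1 as origin, the differences give:
  (-45)·a + 65·b = -0.25
  (-50)·a + 105·b = -0.35
Eliminate b (×105 and ×65, subtract): -1475·a = -3.500 → a = ∂h/∂x = +0.002373
Back-substitute: b = ∂h/∂y = -0.002203.
|∇h| = √(0.002373² + -0.002203²) = 0.003238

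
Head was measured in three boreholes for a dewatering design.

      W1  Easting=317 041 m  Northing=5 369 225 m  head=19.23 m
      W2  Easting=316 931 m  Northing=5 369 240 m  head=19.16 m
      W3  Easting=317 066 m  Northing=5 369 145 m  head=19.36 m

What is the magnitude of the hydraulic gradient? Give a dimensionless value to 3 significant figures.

Three-point gradient (reference W1): Δ to W2 = (-110, 15, -0.07), Δ to W3 = (25, -80, +0.13).
∂h/∂x = +0.0004332, ∂h/∂y = -0.001490 (det = 8425).
|∇h| = √(0.0004332² + -0.001490²) = 0.001552

0.00155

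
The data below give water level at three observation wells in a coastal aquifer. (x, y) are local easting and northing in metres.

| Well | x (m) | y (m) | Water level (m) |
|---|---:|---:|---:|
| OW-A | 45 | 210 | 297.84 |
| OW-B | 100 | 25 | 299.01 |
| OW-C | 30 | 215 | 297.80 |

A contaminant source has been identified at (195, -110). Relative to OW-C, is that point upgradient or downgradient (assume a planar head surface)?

With h = a·x + b·y + c and OW-A as origin, the differences give:
  55·a + (-185)·b = +1.17
  (-15)·a + 5·b = -0.04
Eliminate b (×5 and ×(-185), subtract): -2500·a = -1.550 → a = ∂h/∂x = +0.0006200
Back-substitute: b = ∂h/∂y = -0.006140.
Head at (195, -110) = 297.84 + (+0.0006200)·(150) + (-0.006140)·(-320) = 299.90 m.
That is higher than the 297.80 m at OW-C, so the point is upgradient.

upgradient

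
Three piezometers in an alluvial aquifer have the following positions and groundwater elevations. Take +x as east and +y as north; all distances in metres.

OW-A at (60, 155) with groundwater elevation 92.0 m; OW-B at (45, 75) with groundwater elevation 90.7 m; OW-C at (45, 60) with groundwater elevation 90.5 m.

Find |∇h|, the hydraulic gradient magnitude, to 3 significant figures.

0.0205

With h = a·x + b·y + c and OW-A as origin, the differences give:
  (-15)·a + (-80)·b = -1.3
  (-15)·a + (-95)·b = -1.5
Eliminate b (×(-95) and ×(-80), subtract): 225·a = 3.50 → a = ∂h/∂x = +0.01556
Back-substitute: b = ∂h/∂y = +0.01333.
|∇h| = √(0.01556² + 0.01333²) = 0.02049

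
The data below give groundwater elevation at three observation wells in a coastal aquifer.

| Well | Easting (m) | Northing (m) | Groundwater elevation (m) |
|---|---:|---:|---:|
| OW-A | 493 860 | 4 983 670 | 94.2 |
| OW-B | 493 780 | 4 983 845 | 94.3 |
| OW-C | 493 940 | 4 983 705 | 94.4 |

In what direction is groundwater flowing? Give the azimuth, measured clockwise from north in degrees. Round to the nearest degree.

Three-point gradient (reference OW-A): Δ to OW-B = (-80, 175, +0.1), Δ to OW-C = (80, 35, +0.2).
∂h/∂x = +0.001875, ∂h/∂y = +0.001429 (det = -16800).
Flow direction (−∇h) has components (-0.001875 E, -0.001429 N).
Azimuth = atan2(E, N) = atan2(-0.001875, -0.001429) = 232.7° ≈ 233°.

233°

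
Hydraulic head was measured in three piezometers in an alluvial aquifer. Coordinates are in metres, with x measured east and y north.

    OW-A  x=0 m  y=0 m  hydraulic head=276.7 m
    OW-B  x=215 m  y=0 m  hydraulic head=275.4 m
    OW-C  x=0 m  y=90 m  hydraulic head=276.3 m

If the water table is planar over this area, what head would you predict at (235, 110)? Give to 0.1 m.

∂h/∂x = (275.4 − 276.7) / (215 − 0) = -0.006047
∂h/∂y = (276.3 − 276.7) / (90 − 0) = -0.004444
h(235, 110) = 276.7 + (-0.006047)·(235) + (-0.004444)·(110) = 276.7 -1.421 -0.489 = 274.790 m.

274.8 m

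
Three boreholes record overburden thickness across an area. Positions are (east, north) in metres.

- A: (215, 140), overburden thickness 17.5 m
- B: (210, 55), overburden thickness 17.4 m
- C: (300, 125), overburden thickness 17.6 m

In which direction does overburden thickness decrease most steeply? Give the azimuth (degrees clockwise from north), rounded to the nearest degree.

231°

Differences from A: to B (Δx, Δy, Δh) = (-5, -85, -0.1); to C = (85, -15, +0.1).
Determinant of the coordinate differences = (-5)·(-15) − 85·(-85) = 7300.
∂d/∂x = [(-0.1)·(-15) − (+0.1)·(-85)] / 7300 = +0.001370
∂d/∂y = [(-5)·(+0.1) − 85·(-0.1)] / 7300 = +0.001096
Steepest decrease is along −∇f: components (-0.001370 E, -0.001096 N).
Azimuth = atan2(-0.001370, -0.001096) = 231.3° ≈ 231°.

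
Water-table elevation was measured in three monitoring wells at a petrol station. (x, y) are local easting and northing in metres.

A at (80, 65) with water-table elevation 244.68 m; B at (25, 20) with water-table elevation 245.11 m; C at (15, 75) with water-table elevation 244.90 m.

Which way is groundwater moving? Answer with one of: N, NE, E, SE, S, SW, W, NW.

Differences from A: to B (Δx, Δy, Δh) = (-55, -45, +0.43); to C = (-65, 10, +0.22).
Solve a·Δx + b·Δy = Δh: det = (-55)·10 − (-65)·(-45) = -3475.
∂h/∂x = [(+0.43)·10 − (+0.22)·(-45)] / -3475 = -0.004086
∂h/∂y = [(-55)·(+0.22) − (-65)·(+0.43)] / -3475 = -0.004561
Flow = −∇h = (+0.004086 east, +0.004561 north), which points northeast.

NE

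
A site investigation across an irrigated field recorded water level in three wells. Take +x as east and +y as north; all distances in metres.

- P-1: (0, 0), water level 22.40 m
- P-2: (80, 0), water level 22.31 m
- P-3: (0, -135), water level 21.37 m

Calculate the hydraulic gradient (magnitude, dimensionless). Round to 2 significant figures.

∂h/∂x = (22.31 − 22.40) / (80 − 0) = -0.001125
∂h/∂y = (21.37 − 22.40) / (-135 − 0) = +0.007630
|∇h| = √(-0.001125² + 0.007630²) = 0.007712

0.0077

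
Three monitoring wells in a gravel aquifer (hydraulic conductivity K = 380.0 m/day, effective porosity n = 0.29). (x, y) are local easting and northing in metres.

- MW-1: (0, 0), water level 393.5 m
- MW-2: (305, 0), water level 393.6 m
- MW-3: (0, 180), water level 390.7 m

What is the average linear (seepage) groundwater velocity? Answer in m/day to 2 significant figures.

20 m/day

∂h/∂x = (393.6 − 393.5) / (305 − 0) = +0.0003279
∂h/∂y = (390.7 − 393.5) / (180 − 0) = -0.01556
|∇h| = √(0.0003279² + -0.01556²) = 0.01556
Seepage velocity v = K·i/n = 380.0 × 0.01556 / 0.29 = 20.39 m/day.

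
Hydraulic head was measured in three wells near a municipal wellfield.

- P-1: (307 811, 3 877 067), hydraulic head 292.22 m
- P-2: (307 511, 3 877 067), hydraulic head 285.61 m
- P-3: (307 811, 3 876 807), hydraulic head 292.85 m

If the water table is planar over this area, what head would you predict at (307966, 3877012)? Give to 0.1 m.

295.8 m

∂h/∂x = (285.61 − 292.22) / (307511 − 307811) = +0.02203
∂h/∂y = (292.85 − 292.22) / (3876807 − 3877067) = -0.002423
h(307966, 3877012) = 292.22 + (+0.02203)·(155) + (-0.002423)·(-55) = 292.22 +3.415 +0.133 = 295.768 m.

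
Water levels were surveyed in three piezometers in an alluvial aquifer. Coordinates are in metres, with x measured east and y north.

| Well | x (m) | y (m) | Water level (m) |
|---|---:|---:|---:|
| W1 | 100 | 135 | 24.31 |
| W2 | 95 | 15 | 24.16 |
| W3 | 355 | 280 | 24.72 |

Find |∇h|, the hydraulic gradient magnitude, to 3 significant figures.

0.00152

Three-point gradient (reference W1): Δ to W2 = (-5, -120, -0.15), Δ to W3 = (255, 145, +0.41).
∂h/∂x = +0.0009188, ∂h/∂y = +0.001212 (det = 29875).
|∇h| = √(0.0009188² + 0.001212²) = 0.001521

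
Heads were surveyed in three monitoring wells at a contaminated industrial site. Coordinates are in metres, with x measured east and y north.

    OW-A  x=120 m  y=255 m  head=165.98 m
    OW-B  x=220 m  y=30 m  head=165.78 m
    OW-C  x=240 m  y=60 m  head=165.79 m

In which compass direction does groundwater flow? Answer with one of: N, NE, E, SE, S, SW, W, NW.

With h = a·x + b·y + c and OW-A as origin, the differences give:
  100·a + (-225)·b = -0.20
  120·a + (-195)·b = -0.19
Eliminate b (×(-195) and ×(-225), subtract): 7500·a = -3.750 → a = ∂h/∂x = -0.0005000
Back-substitute: b = ∂h/∂y = +0.0006667.
Flow = −∇h = (+0.0005000 east, -0.0006667 north), which points southeast.

SE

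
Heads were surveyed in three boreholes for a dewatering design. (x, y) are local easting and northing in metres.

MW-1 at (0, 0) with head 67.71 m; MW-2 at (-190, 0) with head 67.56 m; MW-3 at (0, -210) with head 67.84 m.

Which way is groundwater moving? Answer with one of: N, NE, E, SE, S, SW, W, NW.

NW

∂h/∂x = (67.56 − 67.71) / (-190 − 0) = +0.0007895
∂h/∂y = (67.84 − 67.71) / (-210 − 0) = -0.0006190
Flow = −∇h = (-0.0007895 east, +0.0006190 north), which points northwest.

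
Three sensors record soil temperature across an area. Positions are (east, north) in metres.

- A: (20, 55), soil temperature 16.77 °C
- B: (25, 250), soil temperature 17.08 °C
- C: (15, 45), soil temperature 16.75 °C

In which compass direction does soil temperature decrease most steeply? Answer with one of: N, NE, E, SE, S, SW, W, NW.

SW

Differences from A: to B (Δx, Δy, Δh) = (5, 195, +0.31); to C = (-5, -10, -0.02).
Solve a·Δx + b·Δy = ΔT: det = 5·(-10) − (-5)·195 = 925.
∂T/∂x = [(+0.31)·(-10) − (-0.02)·195] / 925 = +0.0008649
∂T/∂y = [5·(-0.02) − (-5)·(+0.31)] / 925 = +0.001568
Steepest decrease is along −∇f = (-0.0008649 E, -0.001568 N) → southwest.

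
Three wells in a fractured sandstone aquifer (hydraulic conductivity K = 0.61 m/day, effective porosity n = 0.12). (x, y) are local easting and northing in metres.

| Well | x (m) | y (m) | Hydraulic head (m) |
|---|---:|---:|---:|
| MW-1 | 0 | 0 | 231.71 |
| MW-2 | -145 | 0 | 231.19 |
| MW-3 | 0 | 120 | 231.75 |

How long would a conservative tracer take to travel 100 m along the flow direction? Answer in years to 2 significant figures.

∂h/∂x = (231.19 − 231.71) / (-145 − 0) = +0.003586
∂h/∂y = (231.75 − 231.71) / (120 − 0) = +0.0003333
|∇h| = √(0.003586² + 0.0003333²) = 0.003601
Seepage velocity v = K·i/n = 0.61 × 0.003601 / 0.12 = 0.01831 m/day.
t = 100 / 0.01831 = 5461 days = 15 years.

15 years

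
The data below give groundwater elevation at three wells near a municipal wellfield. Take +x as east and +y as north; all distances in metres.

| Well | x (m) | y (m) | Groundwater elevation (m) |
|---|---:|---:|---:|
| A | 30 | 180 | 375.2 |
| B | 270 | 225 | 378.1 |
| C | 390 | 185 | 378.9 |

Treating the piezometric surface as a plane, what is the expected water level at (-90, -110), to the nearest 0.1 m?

371.0 m

Taking A as reference: B−A = (240, 45, +2.9); C−A = (360, 5, +3.7).
Solve a·Δx + b·Δy = Δh: det = 240·5 − 360·45 = -15000.
∂h/∂x = [(+2.9)·5 − (+3.7)·45] / -15000 = +0.01013
∂h/∂y = [240·(+3.7) − 360·(+2.9)] / -15000 = +0.01040
h(-90, -110) = 375.2 + (+0.01013)·(-120) + (+0.01040)·(-290) = 375.2 -1.216 -3.016 = 370.968 m.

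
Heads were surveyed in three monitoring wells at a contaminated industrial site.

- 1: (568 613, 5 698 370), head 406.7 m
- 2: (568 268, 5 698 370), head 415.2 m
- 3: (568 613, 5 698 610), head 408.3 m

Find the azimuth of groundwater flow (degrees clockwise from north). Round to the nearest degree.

105°

∂h/∂x = (415.2 − 406.7) / (568268 − 568613) = -0.02464
∂h/∂y = (408.3 − 406.7) / (5698610 − 5698370) = +0.006667
Flow direction (−∇h) has components (+0.02464 E, -0.006667 N).
Azimuth = atan2(E, N) = atan2(+0.02464, -0.006667) = 105.1° ≈ 105°.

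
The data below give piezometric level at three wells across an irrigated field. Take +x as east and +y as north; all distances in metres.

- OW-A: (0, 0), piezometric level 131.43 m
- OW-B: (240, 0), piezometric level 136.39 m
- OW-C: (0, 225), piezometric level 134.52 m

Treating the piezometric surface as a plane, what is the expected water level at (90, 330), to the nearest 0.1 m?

∂h/∂x = (136.39 − 131.43) / (240 − 0) = +0.02067
∂h/∂y = (134.52 − 131.43) / (225 − 0) = +0.01373
h(90, 330) = 131.43 + (+0.02067)·(90) + (+0.01373)·(330) = 131.43 +1.860 +4.532 = 137.822 m.

137.8 m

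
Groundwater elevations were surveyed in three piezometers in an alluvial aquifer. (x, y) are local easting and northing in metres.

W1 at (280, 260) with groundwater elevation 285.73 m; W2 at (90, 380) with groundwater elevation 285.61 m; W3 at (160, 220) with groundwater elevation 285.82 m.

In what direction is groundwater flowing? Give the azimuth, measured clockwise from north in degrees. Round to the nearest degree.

011°

With h = a·x + b·y + c and W1 as origin, the differences give:
  (-190)·a + 120·b = -0.12
  (-120)·a + (-40)·b = +0.09
Eliminate b (×(-40) and ×120, subtract): 22000·a = -6.000 → a = ∂h/∂x = -0.0002727
Back-substitute: b = ∂h/∂y = -0.001432.
Flow direction (−∇h) has components (+0.0002727 E, +0.001432 N).
Azimuth = atan2(E, N) = atan2(+0.0002727, +0.001432) = 10.8° ≈ 011°.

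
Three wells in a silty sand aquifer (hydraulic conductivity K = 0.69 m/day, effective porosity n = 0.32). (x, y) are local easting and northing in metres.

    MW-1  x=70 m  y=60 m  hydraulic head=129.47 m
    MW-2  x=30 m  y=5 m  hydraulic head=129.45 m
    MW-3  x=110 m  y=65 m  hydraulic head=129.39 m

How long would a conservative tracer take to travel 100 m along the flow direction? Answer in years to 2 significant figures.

42 years

Differences from MW-1: to MW-2 (Δx, Δy, Δh) = (-40, -55, -0.02); to MW-3 = (40, 5, -0.08).
Solve a·Δx + b·Δy = Δh: det = (-40)·5 − 40·(-55) = 2000.
∂h/∂x = [(-0.02)·5 − (-0.08)·(-55)] / 2000 = -0.002250
∂h/∂y = [(-40)·(-0.08) − 40·(-0.02)] / 2000 = +0.002000
|∇h| = √(-0.002250² + 0.002000²) = 0.00301
Seepage velocity v = K·i/n = 0.69 × 0.00301 / 0.32 = 0.00649 m/day.
t = 100 / 0.00649 = 1.541e+04 days = 42.2 years.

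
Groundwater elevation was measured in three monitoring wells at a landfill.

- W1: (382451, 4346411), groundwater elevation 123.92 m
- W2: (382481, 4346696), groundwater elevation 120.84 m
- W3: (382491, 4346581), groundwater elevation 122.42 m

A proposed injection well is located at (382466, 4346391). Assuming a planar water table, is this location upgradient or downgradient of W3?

Taking W1 as reference: W2−W1 = (30, 285, -3.08); W3−W1 = (40, 170, -1.50).
Solve a·Δx + b·Δy = Δh: det = 30·170 − 40·285 = -6300.
∂h/∂x = [(-3.08)·170 − (-1.50)·285] / -6300 = +0.01525
∂h/∂y = [30·(-1.50) − 40·(-3.08)] / -6300 = -0.01241
Head at (382466, 4346391) = 123.92 + (+0.01525)·(15) + (-0.01241)·(-20) = 124.40 m.
That is higher than the 122.42 m at W3, so the point is upgradient.

upgradient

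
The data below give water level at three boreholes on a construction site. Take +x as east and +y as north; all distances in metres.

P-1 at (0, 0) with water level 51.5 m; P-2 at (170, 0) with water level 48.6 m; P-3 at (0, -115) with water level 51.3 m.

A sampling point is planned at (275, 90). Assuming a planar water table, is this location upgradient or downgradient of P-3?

downgradient

∂h/∂x = (48.6 − 51.5) / (170 − 0) = -0.01706
∂h/∂y = (51.3 − 51.5) / (-115 − 0) = +0.001739
Head at (275, 90) = 51.5 + (-0.01706)·(275) + (+0.001739)·(90) = 46.97 m.
That is lower than the 51.3 m at P-3, so the point is downgradient.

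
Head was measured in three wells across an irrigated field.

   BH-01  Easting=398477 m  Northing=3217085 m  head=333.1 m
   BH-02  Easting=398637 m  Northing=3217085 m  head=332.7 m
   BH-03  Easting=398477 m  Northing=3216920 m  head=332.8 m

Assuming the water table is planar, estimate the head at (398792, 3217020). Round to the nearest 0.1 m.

∂h/∂x = (332.7 − 333.1) / (398637 − 398477) = -0.002500
∂h/∂y = (332.8 − 333.1) / (3216920 − 3217085) = +0.001818
h(398792, 3217020) = 333.1 + (-0.002500)·(315) + (+0.001818)·(-65) = 333.1 -0.788 -0.118 = 332.194 m.

332.2 m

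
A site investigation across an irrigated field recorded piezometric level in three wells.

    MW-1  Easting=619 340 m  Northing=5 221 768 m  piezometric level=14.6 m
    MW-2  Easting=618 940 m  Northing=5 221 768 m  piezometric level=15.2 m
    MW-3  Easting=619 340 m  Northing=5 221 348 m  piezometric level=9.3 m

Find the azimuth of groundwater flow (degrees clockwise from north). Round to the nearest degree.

∂h/∂x = (15.2 − 14.6) / (618940 − 619340) = -0.001500
∂h/∂y = (9.3 − 14.6) / (5221348 − 5221768) = +0.01262
Flow direction (−∇h) has components (+0.001500 E, -0.01262 N).
Azimuth = atan2(E, N) = atan2(+0.001500, -0.01262) = 173.2° ≈ 173°.

173°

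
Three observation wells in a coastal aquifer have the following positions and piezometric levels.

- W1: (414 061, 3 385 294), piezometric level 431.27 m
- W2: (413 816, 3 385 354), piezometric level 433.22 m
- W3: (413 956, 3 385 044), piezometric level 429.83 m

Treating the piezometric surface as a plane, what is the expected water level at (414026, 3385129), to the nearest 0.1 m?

Taking W1 as reference: W2−W1 = (-245, 60, +1.95); W3−W1 = (-105, -250, -1.44).
Solve a·Δx + b·Δy = Δh: det = (-245)·(-250) − (-105)·60 = 67550.
∂h/∂x = [(+1.95)·(-250) − (-1.44)·60] / 67550 = -0.005938
∂h/∂y = [(-245)·(-1.44) − (-105)·(+1.95)] / 67550 = +0.008254
h(414026, 3385129) = 431.27 + (-0.005938)·(-35) + (+0.008254)·(-165) = 431.27 +0.208 -1.362 = 430.116 m.

430.1 m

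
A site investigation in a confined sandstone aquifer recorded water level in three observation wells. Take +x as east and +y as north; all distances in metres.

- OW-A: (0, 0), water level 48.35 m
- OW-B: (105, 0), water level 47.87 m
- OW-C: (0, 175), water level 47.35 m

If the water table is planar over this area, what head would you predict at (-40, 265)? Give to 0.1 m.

47.0 m

∂h/∂x = (47.87 − 48.35) / (105 − 0) = -0.004571
∂h/∂y = (47.35 − 48.35) / (175 − 0) = -0.005714
h(-40, 265) = 48.35 + (-0.004571)·(-40) + (-0.005714)·(265) = 48.35 +0.183 -1.514 = 47.019 m.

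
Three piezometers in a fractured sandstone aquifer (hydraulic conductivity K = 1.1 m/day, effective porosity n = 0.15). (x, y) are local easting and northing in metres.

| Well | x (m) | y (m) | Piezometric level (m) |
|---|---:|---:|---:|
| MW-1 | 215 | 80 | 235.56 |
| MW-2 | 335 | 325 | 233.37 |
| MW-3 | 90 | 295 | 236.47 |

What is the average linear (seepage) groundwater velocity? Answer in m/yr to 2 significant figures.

34 m/yr

With h = a·x + b·y + c and MW-1 as origin, the differences give:
  120·a + 245·b = -2.19
  (-125)·a + 215·b = +0.91
Eliminate b (×215 and ×245, subtract): 56425·a = -693.800 → a = ∂h/∂x = -0.01230
Back-substitute: b = ∂h/∂y = -0.002916.
|∇h| = √(-0.01230² + -0.002916²) = 0.01264
Seepage velocity v = K·i/n = 1.1 × 0.01264 / 0.15 = 0.09269 m/day = 33.86 m/yr.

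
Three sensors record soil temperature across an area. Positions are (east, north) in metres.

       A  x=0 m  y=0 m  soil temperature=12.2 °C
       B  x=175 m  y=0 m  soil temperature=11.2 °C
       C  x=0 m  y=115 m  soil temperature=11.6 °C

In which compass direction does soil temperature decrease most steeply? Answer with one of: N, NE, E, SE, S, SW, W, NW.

NE

∂T/∂x = (11.2 − 12.2) / (175 − 0) = -0.005714
∂T/∂y = (11.6 − 12.2) / (115 − 0) = -0.005217
Steepest decrease is along −∇f = (+0.005714 E, +0.005217 N) → northeast.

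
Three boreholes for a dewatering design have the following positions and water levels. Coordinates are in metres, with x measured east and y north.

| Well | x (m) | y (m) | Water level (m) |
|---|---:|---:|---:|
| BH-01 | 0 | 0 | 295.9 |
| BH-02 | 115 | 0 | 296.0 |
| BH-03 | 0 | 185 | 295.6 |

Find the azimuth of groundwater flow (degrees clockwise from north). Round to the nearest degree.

332°

∂h/∂x = (296.0 − 295.9) / (115 − 0) = +0.0008696
∂h/∂y = (295.6 − 295.9) / (185 − 0) = -0.001622
Flow direction (−∇h) has components (-0.0008696 E, +0.001622 N).
Azimuth = atan2(E, N) = atan2(-0.0008696, +0.001622) = 331.8° ≈ 332°.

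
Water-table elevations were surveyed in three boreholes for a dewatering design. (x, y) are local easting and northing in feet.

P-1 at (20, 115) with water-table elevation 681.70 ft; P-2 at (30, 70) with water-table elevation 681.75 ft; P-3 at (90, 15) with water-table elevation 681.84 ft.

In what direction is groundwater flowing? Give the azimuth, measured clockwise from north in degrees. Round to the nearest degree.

328°

With h = a·x + b·y + c and P-1 as origin, the differences give:
  10·a + (-45)·b = +0.05
  70·a + (-100)·b = +0.14
Eliminate b (×(-100) and ×(-45), subtract): 2150·a = 1.300 → a = ∂h/∂x = +0.0006047
Back-substitute: b = ∂h/∂y = -0.0009767.
Flow direction (−∇h) has components (-0.0006047 E, +0.0009767 N).
Azimuth = atan2(E, N) = atan2(-0.0006047, +0.0009767) = 328.2° ≈ 328°.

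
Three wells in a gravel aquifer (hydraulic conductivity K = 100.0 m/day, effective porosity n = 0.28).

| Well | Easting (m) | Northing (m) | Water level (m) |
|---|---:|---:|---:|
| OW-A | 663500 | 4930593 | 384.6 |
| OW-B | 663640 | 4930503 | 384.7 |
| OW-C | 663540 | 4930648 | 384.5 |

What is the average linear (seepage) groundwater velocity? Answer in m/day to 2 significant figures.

0.58 m/day

With h = a·x + b·y + c and OW-A as origin, the differences give:
  140·a + (-90)·b = +0.1
  40·a + 55·b = -0.1
Eliminate b (×55 and ×(-90), subtract): 11300·a = -3.50 → a = ∂h/∂x = -0.0003097
Back-substitute: b = ∂h/∂y = -0.001593.
|∇h| = √(-0.0003097² + -0.001593²) = 0.001623
Seepage velocity v = K·i/n = 100.0 × 0.001623 / 0.28 = 0.5796 m/day.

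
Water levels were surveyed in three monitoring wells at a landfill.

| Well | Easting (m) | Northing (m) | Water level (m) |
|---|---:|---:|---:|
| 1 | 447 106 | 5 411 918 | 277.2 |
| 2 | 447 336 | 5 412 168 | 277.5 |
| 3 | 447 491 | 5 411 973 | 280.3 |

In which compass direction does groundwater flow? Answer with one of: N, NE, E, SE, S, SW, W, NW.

With h = a·x + b·y + c and 1 as origin, the differences give:
  230·a + 250·b = +0.3
  385·a + 55·b = +3.1
Eliminate b (×55 and ×250, subtract): -83600·a = -758.50 → a = ∂h/∂x = +0.009073
Back-substitute: b = ∂h/∂y = -0.007147.
Flow = −∇h = (-0.009073 east, +0.007147 north), which points northwest.

NW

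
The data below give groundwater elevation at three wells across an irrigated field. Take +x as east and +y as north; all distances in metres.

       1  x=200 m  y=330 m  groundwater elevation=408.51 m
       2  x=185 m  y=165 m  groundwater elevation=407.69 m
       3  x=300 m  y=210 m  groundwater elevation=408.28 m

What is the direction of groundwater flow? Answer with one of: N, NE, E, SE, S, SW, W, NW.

Taking 1 as reference: 2−1 = (-15, -165, -0.82); 3−1 = (100, -120, -0.23).
Solve a·Δx + b·Δy = Δh: det = (-15)·(-120) − 100·(-165) = 18300.
∂h/∂x = [(-0.82)·(-120) − (-0.23)·(-165)] / 18300 = +0.003303
∂h/∂y = [(-15)·(-0.23) − 100·(-0.82)] / 18300 = +0.004669
Flow = −∇h = (-0.003303 east, -0.004669 north), which points southwest.

SW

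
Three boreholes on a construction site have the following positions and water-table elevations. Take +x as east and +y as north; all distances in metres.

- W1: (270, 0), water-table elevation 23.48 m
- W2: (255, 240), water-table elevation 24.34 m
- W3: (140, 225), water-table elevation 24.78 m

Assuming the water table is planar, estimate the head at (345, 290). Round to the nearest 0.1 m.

24.1 m

Taking W1 as reference: W2−W1 = (-15, 240, +0.86); W3−W1 = (-130, 225, +1.30).
Solve a·Δx + b·Δy = Δh: det = (-15)·225 − (-130)·240 = 27825.
∂h/∂x = [(+0.86)·225 − (+1.30)·240] / 27825 = -0.004259
∂h/∂y = [(-15)·(+1.30) − (-130)·(+0.86)] / 27825 = +0.003317
h(345, 290) = 23.48 + (-0.004259)·(75) + (+0.003317)·(290) = 23.48 -0.319 +0.962 = 24.123 m.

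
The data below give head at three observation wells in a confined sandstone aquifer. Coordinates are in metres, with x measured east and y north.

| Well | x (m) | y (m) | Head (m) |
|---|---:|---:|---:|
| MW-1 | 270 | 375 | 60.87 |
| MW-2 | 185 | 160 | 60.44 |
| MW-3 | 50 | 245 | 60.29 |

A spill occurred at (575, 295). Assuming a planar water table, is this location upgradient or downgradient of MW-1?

upgradient

Differences from MW-1: to MW-2 (Δx, Δy, Δh) = (-85, -215, -0.43); to MW-3 = (-220, -130, -0.58).
Solve a·Δx + b·Δy = Δh: det = (-85)·(-130) − (-220)·(-215) = -36250.
∂h/∂x = [(-0.43)·(-130) − (-0.58)·(-215)] / -36250 = +0.001898
∂h/∂y = [(-85)·(-0.58) − (-220)·(-0.43)] / -36250 = +0.001250
Head at (575, 295) = 60.87 + (+0.001898)·(305) + (+0.001250)·(-80) = 61.35 m.
That is higher than the 60.87 m at MW-1, so the point is upgradient.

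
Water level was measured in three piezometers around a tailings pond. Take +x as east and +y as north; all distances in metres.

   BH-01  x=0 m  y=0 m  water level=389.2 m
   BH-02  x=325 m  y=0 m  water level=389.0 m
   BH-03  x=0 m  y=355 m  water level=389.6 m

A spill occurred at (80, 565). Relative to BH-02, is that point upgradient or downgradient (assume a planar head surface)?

upgradient

∂h/∂x = (389.0 − 389.2) / (325 − 0) = -0.0006154
∂h/∂y = (389.6 − 389.2) / (355 − 0) = +0.001127
Head at (80, 565) = 389.2 + (-0.0006154)·(80) + (+0.001127)·(565) = 389.79 m.
That is higher than the 389.0 m at BH-02, so the point is upgradient.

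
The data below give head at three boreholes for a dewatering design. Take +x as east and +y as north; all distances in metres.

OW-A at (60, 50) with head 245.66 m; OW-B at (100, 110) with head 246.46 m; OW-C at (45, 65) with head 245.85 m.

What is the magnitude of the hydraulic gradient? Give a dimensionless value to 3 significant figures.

Differences from OW-A: to OW-B (Δx, Δy, Δh) = (40, 60, +0.80); to OW-C = (-15, 15, +0.19).
Solve a·Δx + b·Δy = Δh: det = 40·15 − (-15)·60 = 1500.
∂h/∂x = [(+0.80)·15 − (+0.19)·60] / 1500 = +0.0004000
∂h/∂y = [40·(+0.19) − (-15)·(+0.80)] / 1500 = +0.01307
|∇h| = √(0.0004000² + 0.01307²) = 0.01308

0.0131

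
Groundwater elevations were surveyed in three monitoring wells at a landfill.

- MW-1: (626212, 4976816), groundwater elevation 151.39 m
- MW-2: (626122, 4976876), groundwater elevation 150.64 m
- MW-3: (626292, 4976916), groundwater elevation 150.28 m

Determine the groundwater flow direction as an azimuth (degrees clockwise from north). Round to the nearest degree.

Differences from MW-1: to MW-2 (Δx, Δy, Δh) = (-90, 60, -0.75); to MW-3 = (80, 100, -1.11).
Solve a·Δx + b·Δy = Δh: det = (-90)·100 − 80·60 = -13800.
∂h/∂x = [(-0.75)·100 − (-1.11)·60] / -13800 = +0.0006087
∂h/∂y = [(-90)·(-1.11) − 80·(-0.75)] / -13800 = -0.01159
Flow direction (−∇h) has components (-0.0006087 E, +0.01159 N).
Azimuth = atan2(E, N) = atan2(-0.0006087, +0.01159) = 357.0° ≈ 357°.

357°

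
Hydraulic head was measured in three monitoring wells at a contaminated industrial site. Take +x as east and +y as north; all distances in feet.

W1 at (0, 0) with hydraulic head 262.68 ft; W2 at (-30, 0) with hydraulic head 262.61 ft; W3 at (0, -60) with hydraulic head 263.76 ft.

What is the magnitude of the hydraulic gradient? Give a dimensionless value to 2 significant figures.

∂h/∂x = (262.61 − 262.68) / (-30 − 0) = +0.002333
∂h/∂y = (263.76 − 262.68) / (-60 − 0) = -0.01800
|∇h| = √(0.002333² + -0.01800²) = 0.01815

0.018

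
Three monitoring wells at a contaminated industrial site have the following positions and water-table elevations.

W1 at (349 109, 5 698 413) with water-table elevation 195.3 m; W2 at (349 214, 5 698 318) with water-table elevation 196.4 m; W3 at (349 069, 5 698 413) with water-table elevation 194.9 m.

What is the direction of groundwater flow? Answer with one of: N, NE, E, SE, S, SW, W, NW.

W

Differences from W1: to W2 (Δx, Δy, Δh) = (105, -95, +1.1); to W3 = (-40, 0, -0.4).
Determinant of the coordinate differences = 105·0 − (-40)·(-95) = -3800.
∂h/∂x = [(+1.1)·0 − (-0.4)·(-95)] / -3800 = +0.01000
∂h/∂y = [105·(-0.4) − (-40)·(+1.1)] / -3800 = -0.0005263
Flow = −∇h = (-0.01000 east, +0.0005263 north), which points west.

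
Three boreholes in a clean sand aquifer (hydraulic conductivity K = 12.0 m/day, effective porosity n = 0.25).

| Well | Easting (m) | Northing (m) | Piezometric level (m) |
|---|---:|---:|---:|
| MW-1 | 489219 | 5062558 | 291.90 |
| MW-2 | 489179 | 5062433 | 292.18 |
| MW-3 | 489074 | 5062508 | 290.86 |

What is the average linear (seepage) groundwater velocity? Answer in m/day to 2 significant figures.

0.49 m/day

Differences from MW-1: to MW-2 (Δx, Δy, Δh) = (-40, -125, +0.28); to MW-3 = (-145, -50, -1.04).
Solve a·Δx + b·Δy = Δh: det = (-40)·(-50) − (-145)·(-125) = -16125.
∂h/∂x = [(+0.28)·(-50) − (-1.04)·(-125)] / -16125 = +0.008930
∂h/∂y = [(-40)·(-1.04) − (-145)·(+0.28)] / -16125 = -0.005098
|∇h| = √(0.008930² + -0.005098²) = 0.01028
Seepage velocity v = K·i/n = 12.0 × 0.01028 / 0.25 = 0.4934 m/day.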